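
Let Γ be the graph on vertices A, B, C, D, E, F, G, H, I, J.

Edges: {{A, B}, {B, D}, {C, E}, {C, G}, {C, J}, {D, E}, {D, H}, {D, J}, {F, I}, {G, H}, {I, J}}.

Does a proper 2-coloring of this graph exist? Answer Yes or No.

The cycle H-D-J-C-G-H has odd length 5, so it cannot be 2-colored; at least 3 colors are needed.
So 2 colors are not enough.

No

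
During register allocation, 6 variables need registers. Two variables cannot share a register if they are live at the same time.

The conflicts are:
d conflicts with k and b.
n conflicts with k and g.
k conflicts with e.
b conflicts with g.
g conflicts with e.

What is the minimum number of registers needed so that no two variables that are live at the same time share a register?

The cycle b-g-e-k-d-b has odd length 5, so it cannot be 2-colored; at least 3 registers are needed.
3 registers suffice: register 1 → {k, g}; register 2 → {n, b, e}; register 3 → {d}. Every pair that conflicts lands in different registers.

3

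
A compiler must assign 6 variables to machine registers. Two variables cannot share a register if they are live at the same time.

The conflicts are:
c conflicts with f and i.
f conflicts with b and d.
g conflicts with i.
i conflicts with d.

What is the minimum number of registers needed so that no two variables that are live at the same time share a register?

2

f and b conflict, so at least 2 registers are needed.
2 registers suffice: c=2, f=1, g=2, i=1, b=2, d=2. Each listed conflict is separated.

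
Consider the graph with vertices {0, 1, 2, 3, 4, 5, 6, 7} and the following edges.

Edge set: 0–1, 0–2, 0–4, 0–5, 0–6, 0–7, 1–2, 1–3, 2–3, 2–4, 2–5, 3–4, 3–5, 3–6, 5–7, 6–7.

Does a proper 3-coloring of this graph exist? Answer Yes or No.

Yes

The chromatic number is 3. 0, 5, 7 form a triangle, so at least 3 colors are needed.
3 colors suffice: color a → {0, 3}; color b → {2, 7}; color c → {1, 4, 5, 6}.
That is already a proper 3-coloring.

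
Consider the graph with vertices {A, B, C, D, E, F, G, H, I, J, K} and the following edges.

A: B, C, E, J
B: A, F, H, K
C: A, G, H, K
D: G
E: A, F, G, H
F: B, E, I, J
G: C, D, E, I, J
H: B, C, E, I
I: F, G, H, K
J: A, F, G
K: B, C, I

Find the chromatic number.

2

G and J are adjacent, so at least 2 colors are needed.
2 colors suffice: color 1 → {A, F, G, H, K}; color 2 → {B, C, D, E, I, J}. Every edge joins two different colors.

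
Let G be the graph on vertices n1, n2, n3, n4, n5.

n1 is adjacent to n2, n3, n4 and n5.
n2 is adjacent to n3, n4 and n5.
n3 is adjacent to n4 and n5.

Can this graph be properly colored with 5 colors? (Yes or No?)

Yes

The chromatic number is 4. n1, n2, n3, n4 are mutually adjacent (a clique of size 4), so at least 4 colors are needed.
4 colors suffice: color red → {n1}; color blue → {n3}; color green → {n2}; color yellow → {n4, n5}.
Since 5 ≥ 4, a proper 5-coloring certainly exists.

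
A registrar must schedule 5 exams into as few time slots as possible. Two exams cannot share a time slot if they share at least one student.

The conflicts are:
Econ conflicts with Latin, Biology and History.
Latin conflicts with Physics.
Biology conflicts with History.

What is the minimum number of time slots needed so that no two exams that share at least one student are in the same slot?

Econ, Biology, History pairwise conflict, so at least 3 time slots are needed.
3 time slots suffice: time slot 1 → {Econ, Physics}; time slot 2 → {Latin, History}; time slot 3 → {Biology}. Every pair that conflicts lands in different time slots.

3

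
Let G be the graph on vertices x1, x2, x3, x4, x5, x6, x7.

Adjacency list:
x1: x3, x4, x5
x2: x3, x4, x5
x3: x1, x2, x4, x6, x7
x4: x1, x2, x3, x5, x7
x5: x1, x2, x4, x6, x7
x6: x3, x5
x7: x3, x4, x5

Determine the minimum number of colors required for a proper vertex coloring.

3

x4, x5, x7 are mutually adjacent, so at least 3 colors are needed.
3 colors suffice: color red → {x3, x5}; color blue → {x4, x6}; color green → {x1, x2, x7}. No two adjacent vertices share a color.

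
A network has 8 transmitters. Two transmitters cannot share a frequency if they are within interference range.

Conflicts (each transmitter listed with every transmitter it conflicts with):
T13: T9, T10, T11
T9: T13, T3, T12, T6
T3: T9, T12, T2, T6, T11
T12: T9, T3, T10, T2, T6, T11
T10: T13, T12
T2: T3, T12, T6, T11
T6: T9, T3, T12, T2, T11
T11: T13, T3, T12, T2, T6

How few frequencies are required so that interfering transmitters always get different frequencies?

5

T3, T12, T2, T6, T11 are mutually in conflict, so at least 5 frequencies are needed.
Using 5 frequencies: T13=1, T9=4, T3=2, T12=1, T10=2, T2=5, T6=3, T11=4. Each listed conflict is separated.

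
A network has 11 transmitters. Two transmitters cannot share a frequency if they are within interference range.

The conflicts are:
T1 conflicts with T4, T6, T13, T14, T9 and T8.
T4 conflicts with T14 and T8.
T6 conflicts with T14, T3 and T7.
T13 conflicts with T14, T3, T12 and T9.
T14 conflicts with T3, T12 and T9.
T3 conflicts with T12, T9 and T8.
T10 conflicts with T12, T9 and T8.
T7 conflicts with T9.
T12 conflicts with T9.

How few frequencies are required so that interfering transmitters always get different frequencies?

5

T13, T14, T3, T12, T9 pairwise conflict, so at least 5 frequencies are needed.
5 frequencies suffice: frequency 1 → {T6, T9, T8}; frequency 2 → {T14, T10, T7}; frequency 3 → {T1, T3}; frequency 4 → {T4, T13}; frequency 5 → {T12}. Every pair that conflicts lands in different frequencies.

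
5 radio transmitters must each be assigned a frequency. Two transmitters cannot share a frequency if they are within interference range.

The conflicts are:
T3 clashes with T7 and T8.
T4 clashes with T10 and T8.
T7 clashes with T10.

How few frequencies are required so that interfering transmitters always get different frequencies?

The cycle T8-T3-T7-T10-T4-T8 has odd length 5, so it cannot be 2-colored; at least 3 frequencies are needed.
A valid assignment using 3 frequencies: T3=2, T4=2, T7=1, T10=3, T8=1. No two conflicting transmitters share a frequency.

3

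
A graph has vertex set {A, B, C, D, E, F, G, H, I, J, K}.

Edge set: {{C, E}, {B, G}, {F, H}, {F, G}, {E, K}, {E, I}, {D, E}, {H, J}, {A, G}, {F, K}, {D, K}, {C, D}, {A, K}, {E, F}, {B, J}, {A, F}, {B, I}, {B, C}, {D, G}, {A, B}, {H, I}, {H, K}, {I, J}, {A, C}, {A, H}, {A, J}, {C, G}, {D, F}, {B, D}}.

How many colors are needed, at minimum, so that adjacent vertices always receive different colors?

4

D, E, F, K are pairwise adjacent (a clique of size 4), so at least 4 colors are needed.
4 colors suffice: color 1 → {A, D, I}; color 2 → {B, F}; color 3 → {C, J, K}; color 4 → {E, G, H}. Every edge joins two different colors.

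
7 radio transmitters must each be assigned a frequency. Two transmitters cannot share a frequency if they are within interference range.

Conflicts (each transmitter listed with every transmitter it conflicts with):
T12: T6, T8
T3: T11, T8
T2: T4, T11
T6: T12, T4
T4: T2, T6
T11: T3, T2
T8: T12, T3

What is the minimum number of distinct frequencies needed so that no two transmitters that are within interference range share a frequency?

3

The cycle T8-T3-T11-T2-T4-T6-T12-T8 has odd length 7, so it cannot be 2-colored; at least 3 frequencies are needed.
3 frequencies suffice: T12=1, T3=1, T2=1, T6=2, T4=3, T11=2, T8=2. Every pair that conflicts lands in different frequencies.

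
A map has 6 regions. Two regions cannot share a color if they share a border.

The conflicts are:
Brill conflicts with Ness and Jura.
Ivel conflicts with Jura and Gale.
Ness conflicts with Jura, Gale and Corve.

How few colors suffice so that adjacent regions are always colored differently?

3

Brill, Ness, Jura are mutually in conflict, so at least 3 colors are needed.
One proper 3-coloring: Brill=3, Ivel=1, Ness=1, Jura=2, Gale=2, Corve=2. No two conflicting regions share a color.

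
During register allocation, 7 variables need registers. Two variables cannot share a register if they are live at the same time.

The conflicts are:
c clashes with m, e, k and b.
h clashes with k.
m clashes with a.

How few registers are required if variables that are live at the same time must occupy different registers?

c and m conflict, so at least 2 registers are needed.
2 registers suffice: register 1 → {c, h, a}; register 2 → {m, e, k, b}. Every pair that conflicts lands in different registers.

2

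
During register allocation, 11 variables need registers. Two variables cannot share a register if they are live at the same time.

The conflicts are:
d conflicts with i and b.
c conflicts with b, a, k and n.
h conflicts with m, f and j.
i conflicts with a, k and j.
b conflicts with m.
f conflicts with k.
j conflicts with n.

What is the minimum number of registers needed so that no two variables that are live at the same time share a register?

3

The cycle a-i-d-b-c-a has odd length 5, so it cannot be 2-colored; at least 3 registers are needed.
Using 3 registers: d=3, c=1, h=1, i=1, b=2, m=3, a=2, f=3, k=2, j=2, n=3. Each listed conflict is separated.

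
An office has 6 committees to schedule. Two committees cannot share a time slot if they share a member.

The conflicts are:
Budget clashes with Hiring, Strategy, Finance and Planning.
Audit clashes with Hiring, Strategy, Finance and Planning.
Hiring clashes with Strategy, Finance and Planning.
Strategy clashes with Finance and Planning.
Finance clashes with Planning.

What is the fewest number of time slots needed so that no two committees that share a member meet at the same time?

Audit, Hiring, Strategy, Finance, Planning are mutually in conflict, so at least 5 time slots are needed.
Using 5 time slots: Budget=5, Audit=5, Hiring=4, Strategy=2, Finance=3, Planning=1. No two conflicting committees share a time slot.

5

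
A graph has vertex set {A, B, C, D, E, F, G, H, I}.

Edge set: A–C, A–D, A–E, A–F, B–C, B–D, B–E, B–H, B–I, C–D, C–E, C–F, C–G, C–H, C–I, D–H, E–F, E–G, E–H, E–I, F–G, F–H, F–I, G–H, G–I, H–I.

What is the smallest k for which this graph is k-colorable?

C, E, F, G, H, I are pairwise adjacent (a clique of size 6), so at least 6 colors are needed.
A valid assignment using 6 colors: A=3, B=5, C=1, D=2, E=2, F=5, G=6, H=3, I=4. No two adjacent vertices share a color.

6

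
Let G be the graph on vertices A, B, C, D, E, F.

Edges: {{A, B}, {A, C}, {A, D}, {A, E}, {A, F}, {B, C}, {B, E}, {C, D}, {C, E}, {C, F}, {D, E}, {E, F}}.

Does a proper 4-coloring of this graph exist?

The chromatic number is 4. A, B, C, E are pairwise adjacent (a clique of size 4), so at least 4 colors are needed.
4 colors suffice: color 1 → {A}; color 2 → {E}; color 3 → {C}; color 4 → {B, D, F}.
That is already a proper 4-coloring.

Yes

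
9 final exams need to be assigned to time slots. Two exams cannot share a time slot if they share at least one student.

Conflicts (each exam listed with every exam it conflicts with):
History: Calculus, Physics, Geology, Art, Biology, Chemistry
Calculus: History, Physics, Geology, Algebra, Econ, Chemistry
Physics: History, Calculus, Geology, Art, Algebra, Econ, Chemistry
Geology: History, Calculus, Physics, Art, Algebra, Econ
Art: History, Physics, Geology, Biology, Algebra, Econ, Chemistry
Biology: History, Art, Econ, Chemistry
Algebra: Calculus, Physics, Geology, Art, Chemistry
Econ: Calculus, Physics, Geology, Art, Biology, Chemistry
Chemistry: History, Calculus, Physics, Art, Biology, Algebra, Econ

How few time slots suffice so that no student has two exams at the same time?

History, Art, Biology, Chemistry all conflict with each other, so at least 4 time slots are needed.
4 time slots suffice: time slot 1 → {Calculus, Art}; time slot 2 → {Geology, Chemistry}; time slot 3 → {Physics, Biology}; time slot 4 → {History, Algebra, Econ}. No two conflicting exams share a time slot.

4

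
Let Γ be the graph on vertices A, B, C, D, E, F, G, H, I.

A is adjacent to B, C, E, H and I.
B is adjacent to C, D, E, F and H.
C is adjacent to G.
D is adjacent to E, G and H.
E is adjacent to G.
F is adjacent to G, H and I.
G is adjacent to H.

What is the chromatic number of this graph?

3

A, B, C form a triangle, so at least 3 colors are needed.
3 colors suffice: color 1 → {B, G, I}; color 2 → {A, D, F}; color 3 → {C, E, H}. Each edge has distinct colors on its endpoints.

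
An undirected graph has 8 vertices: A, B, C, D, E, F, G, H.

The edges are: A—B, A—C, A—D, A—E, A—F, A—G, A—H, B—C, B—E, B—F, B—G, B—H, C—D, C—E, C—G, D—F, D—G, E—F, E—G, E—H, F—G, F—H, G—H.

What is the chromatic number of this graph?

A, B, E, F, G, H are pairwise adjacent (a clique of size 6), so at least 6 colors are needed.
6 colors suffice: A=2, B=5, C=4, D=3, E=3, F=4, G=1, H=6. Every edge joins two different colors.

6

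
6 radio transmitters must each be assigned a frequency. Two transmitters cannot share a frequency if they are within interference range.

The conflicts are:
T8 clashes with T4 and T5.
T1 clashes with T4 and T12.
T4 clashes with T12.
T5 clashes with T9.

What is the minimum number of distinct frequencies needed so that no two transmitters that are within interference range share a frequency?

3

T1, T4, T12 are mutually in conflict, so at least 3 frequencies are needed.
Using 3 frequencies: T8=2, T1=3, T4=1, T5=1, T12=2, T9=2. Every pair that conflicts lands in different frequencies.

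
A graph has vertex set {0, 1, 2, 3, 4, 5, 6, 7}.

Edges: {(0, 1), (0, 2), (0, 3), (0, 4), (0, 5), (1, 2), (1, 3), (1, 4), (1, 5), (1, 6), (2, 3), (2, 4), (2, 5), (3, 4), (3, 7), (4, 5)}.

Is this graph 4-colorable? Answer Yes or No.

0, 1, 2, 3, 4 are pairwise adjacent (a clique of size 5), so at least 5 colors are needed.
So 4 colors are not enough.

No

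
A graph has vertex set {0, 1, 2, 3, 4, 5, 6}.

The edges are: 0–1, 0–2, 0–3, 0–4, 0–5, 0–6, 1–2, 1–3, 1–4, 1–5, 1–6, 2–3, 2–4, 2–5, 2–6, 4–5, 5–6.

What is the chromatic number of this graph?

0, 1, 2, 4, 5 are pairwise adjacent (a clique of size 5), so at least 5 colors are needed.
5 colors suffice: color a → {2}; color b → {0}; color c → {1}; color d → {3, 5}; color e → {4, 6}. Every edge joins two different colors.

5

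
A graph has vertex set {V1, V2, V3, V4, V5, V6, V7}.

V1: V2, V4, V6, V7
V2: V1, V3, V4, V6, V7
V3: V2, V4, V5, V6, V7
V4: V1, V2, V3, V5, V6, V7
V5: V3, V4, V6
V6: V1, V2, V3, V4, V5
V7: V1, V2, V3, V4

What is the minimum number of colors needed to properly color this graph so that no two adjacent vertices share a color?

V2, V3, V4, V6 are pairwise adjacent (a clique of size 4), so at least 4 colors are needed.
4 colors suffice: color 1 → {V4}; color 2 → {V1, V3}; color 3 → {V2, V5}; color 4 → {V6, V7}. Each edge has distinct colors on its endpoints.

4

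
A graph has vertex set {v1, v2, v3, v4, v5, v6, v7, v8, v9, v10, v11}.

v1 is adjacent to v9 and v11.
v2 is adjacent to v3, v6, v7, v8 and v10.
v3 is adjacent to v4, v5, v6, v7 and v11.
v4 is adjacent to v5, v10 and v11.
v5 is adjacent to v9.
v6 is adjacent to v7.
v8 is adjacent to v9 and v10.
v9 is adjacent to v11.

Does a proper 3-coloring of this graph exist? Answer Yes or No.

v2, v3, v6, v7 form a clique, so at least 4 colors are needed.
So 3 colors are not enough.

No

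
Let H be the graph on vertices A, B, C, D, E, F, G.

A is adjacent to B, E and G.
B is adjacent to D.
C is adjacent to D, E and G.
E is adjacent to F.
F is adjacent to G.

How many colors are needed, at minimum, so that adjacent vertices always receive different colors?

3

The cycle D-B-A-E-C-D has odd length 5, so it cannot be 2-colored; at least 3 colors are needed.
One proper 3-coloring: A=1, B=2, C=1, D=3, E=2, F=1, G=2. No two adjacent vertices share a color.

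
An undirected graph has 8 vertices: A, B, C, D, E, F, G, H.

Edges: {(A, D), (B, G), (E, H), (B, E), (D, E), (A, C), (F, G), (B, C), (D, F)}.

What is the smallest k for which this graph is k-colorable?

The cycle F-G-B-E-D-F has odd length 5, so it cannot be 2-colored; at least 3 colors are needed.
3 colors suffice: color 1 → {B, D, H}; color 2 → {A, E, G}; color 3 → {C, F}. No two adjacent vertices share a color.

3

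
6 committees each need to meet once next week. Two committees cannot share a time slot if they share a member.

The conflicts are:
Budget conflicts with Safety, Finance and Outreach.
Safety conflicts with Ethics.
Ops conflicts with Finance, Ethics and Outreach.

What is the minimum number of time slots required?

The cycle Safety-Budget-Outreach-Ops-Ethics-Safety has odd length 5, so it cannot be 2-colored; at least 3 time slots are needed.
3 time slots suffice: time slot 1 → {Budget, Ops}; time slot 2 → {Finance, Ethics, Outreach}; time slot 3 → {Safety}. Every pair that conflicts lands in different time slots.

3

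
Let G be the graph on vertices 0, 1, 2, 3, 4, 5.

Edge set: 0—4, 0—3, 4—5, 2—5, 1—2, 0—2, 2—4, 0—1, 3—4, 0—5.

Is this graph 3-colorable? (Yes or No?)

0, 2, 4, 5 form a clique, so at least 4 colors are needed.
So 3 colors are not enough.

No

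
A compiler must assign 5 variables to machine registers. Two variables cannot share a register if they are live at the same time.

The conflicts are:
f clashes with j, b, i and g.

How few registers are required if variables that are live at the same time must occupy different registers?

f and i conflict, so at least 2 registers are needed.
A valid assignment using 2 registers: f=1, j=2, b=2, i=2, g=2. Every pair that conflicts lands in different registers.

2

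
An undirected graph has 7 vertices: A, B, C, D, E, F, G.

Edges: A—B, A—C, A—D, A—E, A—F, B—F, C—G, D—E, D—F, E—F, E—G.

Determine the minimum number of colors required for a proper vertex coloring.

4

A, D, E, F form a clique, so at least 4 colors are needed.
4 colors suffice: color red → {A, G}; color blue → {B, C, E}; color green → {F}; color yellow → {D}. No two adjacent vertices share a color.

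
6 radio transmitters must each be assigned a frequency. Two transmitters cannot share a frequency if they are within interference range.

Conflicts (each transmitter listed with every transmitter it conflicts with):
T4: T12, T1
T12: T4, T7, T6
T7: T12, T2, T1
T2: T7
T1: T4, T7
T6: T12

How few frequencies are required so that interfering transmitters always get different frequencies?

2

T4 and T12 conflict, so at least 2 frequencies are needed.
2 frequencies suffice: frequency 1 → {T4, T7, T6}; frequency 2 → {T12, T2, T1}. Each listed conflict is separated.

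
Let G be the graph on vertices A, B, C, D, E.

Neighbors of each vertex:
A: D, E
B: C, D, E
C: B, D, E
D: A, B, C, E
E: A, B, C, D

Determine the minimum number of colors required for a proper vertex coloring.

B, C, D, E are mutually adjacent (a clique of size 4), so at least 4 colors are needed.
A valid assignment using 4 colors: A=green, B=yellow, C=green, D=red, E=blue. Each edge has distinct colors on its endpoints.

4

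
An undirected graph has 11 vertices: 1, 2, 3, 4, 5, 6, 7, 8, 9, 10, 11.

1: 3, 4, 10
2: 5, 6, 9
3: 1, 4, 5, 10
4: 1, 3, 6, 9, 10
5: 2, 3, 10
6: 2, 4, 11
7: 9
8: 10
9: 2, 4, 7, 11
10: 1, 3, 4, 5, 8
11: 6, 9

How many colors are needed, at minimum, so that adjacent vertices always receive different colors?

1, 3, 4, 10 are mutually adjacent (a clique of size 4), so at least 4 colors are needed.
One proper 4-coloring: 1=yellow, 2=red, 3=green, 4=red, 5=yellow, 6=blue, 7=red, 8=red, 9=blue, 10=blue, 11=red. No two adjacent vertices share a color.

4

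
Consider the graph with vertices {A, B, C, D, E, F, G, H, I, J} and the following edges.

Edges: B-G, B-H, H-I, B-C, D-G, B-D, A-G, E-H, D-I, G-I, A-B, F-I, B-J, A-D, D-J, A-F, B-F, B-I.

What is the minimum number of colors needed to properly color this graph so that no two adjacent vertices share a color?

A, B, D, G are pairwise adjacent (a clique of size 4), so at least 4 colors are needed.
4 colors suffice: color 1 → {B, E}; color 2 → {C, D, F, H}; color 3 → {A, I, J}; color 4 → {G}. Every edge joins two different colors.

4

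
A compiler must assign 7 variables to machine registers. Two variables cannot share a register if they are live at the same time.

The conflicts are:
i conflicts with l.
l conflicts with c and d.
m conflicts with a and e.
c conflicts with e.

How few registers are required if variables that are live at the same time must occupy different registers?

m and e conflict, so at least 2 registers are needed.
2 registers suffice: register 1 → {l, a, e}; register 2 → {i, m, c, d}. No two conflicting variables share a register.

2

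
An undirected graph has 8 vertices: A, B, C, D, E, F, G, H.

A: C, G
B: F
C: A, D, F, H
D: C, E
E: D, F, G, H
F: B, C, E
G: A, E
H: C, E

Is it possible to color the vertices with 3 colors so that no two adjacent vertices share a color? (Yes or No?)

Yes

The chromatic number is 3. The cycle E-H-C-A-G-E has odd length 5, so it cannot be 2-colored; at least 3 colors are needed.
3 colors suffice: color 1 → {B, C, E}; color 2 → {D, F, G, H}; color 3 → {A}.
That is already a proper 3-coloring.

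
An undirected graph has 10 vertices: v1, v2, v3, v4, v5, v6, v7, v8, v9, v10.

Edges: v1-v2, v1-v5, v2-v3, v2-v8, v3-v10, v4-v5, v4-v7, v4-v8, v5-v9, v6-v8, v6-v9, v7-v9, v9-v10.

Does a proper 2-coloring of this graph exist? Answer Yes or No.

No

The cycle v6-v8-v4-v5-v9-v6 has odd length 5, so it cannot be 2-colored; at least 3 colors are needed.
So 2 colors are not enough.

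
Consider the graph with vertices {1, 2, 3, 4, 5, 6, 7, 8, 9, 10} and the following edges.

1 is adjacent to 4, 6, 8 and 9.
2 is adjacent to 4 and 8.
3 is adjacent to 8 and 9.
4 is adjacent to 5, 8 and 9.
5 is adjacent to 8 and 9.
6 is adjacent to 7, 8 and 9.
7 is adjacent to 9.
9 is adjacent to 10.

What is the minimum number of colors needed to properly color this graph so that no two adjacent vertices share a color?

3

2, 4, 8 are pairwise adjacent, so at least 3 colors are needed.
One proper 3-coloring: 1=green, 2=green, 3=blue, 4=blue, 5=green, 6=blue, 7=green, 8=red, 9=red, 10=blue. Every edge joins two different colors.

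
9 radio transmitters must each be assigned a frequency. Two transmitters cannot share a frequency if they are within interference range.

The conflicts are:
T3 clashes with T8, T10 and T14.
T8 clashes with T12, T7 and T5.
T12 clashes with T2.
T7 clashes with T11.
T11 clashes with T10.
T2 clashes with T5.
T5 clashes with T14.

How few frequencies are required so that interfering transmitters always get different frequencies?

The cycle T8-T7-T11-T10-T3-T8 has odd length 5, so it cannot be 2-colored; at least 3 frequencies are needed.
Using 3 frequencies: T3=2, T8=1, T12=2, T7=2, T11=1, T2=1, T10=3, T5=2, T14=1. Each listed conflict is separated.

3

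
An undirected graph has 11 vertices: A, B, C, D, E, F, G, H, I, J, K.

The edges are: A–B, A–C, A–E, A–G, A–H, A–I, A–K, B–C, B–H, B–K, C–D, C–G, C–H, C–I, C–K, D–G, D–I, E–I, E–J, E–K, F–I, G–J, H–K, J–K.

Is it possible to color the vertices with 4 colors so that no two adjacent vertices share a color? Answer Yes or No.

A, B, C, H, K form a clique, so at least 5 colors are needed.
So 4 colors are not enough.

No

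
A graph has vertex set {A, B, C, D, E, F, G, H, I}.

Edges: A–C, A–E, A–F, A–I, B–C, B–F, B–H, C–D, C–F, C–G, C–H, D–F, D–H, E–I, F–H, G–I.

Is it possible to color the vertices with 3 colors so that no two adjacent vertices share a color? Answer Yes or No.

C, D, F, H form a clique, so at least 4 colors are needed.
So 3 colors are not enough.

No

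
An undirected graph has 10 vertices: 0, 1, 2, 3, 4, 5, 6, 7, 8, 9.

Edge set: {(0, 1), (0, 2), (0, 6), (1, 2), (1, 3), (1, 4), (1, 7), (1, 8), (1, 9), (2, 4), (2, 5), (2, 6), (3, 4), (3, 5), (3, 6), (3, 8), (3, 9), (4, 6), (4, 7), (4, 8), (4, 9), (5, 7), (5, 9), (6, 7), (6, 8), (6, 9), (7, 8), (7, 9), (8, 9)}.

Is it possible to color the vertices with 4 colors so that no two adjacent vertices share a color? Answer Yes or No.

No

1, 3, 4, 8, 9 are pairwise adjacent (a clique of size 5), so at least 5 colors are needed.
So 4 colors are not enough.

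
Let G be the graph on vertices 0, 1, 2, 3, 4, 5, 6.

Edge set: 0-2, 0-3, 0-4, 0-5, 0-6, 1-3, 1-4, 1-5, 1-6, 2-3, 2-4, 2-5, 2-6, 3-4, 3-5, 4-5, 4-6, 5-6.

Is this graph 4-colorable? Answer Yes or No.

0, 2, 4, 5, 6 are mutually adjacent (a clique of size 5), so at least 5 colors are needed.
So 4 colors are not enough.

No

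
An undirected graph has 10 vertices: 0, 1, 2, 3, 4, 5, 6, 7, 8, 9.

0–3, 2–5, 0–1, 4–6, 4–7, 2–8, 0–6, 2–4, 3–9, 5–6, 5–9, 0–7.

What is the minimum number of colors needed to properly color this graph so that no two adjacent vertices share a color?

3

The cycle 0-6-5-9-3-0 has odd length 5, so it cannot be 2-colored; at least 3 colors are needed.
3 colors suffice: color a → {0, 2, 9}; color b → {1, 3, 6, 7, 8}; color c → {4, 5}. No two adjacent vertices share a color.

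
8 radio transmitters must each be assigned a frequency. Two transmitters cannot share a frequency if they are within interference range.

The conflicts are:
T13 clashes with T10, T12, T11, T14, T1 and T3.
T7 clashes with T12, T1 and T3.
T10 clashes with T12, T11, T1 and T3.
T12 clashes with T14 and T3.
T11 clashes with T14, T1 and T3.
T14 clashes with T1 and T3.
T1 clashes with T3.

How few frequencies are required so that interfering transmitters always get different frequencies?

T13, T11, T14, T1, T3 pairwise conflict, so at least 5 frequencies are needed.
5 frequencies suffice: frequency 1 → {T3}; frequency 2 → {T13, T7}; frequency 3 → {T12, T1}; frequency 4 → {T10, T14}; frequency 5 → {T11}. No two conflicting transmitters share a frequency.

5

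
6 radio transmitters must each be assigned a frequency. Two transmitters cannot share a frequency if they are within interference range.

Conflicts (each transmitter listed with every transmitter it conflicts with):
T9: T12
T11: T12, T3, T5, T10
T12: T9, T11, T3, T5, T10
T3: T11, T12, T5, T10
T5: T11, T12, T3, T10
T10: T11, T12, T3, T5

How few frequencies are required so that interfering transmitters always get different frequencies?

T11, T12, T3, T5, T10 all conflict with each other, so at least 5 frequencies are needed.
5 frequencies suffice: T9=2, T11=4, T12=1, T3=2, T5=3, T10=5. Each listed conflict is separated.

5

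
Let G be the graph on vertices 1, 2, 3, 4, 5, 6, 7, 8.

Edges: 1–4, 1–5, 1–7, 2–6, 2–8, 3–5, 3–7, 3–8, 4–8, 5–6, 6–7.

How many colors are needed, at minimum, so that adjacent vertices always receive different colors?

The cycle 5-3-8-4-1-5 has odd length 5, so it cannot be 2-colored; at least 3 colors are needed.
3 colors suffice: color red → {1, 6, 8}; color blue → {2, 3, 4}; color green → {5, 7}. Every edge joins two different colors.

3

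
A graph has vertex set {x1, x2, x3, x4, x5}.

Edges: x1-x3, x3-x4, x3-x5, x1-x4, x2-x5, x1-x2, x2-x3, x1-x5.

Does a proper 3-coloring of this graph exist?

No

x1, x2, x3, x5 are mutually adjacent (a clique of size 4), so at least 4 colors are needed.
So 3 colors are not enough.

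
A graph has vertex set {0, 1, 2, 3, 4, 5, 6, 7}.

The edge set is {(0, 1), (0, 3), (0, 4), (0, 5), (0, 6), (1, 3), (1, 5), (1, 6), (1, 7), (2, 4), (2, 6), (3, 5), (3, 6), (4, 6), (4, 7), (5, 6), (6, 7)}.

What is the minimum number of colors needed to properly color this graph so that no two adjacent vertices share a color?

0, 1, 3, 5, 6 form a clique, so at least 5 colors are needed.
A valid assignment using 5 colors: 0=b, 1=c, 2=b, 3=e, 4=c, 5=d, 6=a, 7=b. Every edge joins two different colors.

5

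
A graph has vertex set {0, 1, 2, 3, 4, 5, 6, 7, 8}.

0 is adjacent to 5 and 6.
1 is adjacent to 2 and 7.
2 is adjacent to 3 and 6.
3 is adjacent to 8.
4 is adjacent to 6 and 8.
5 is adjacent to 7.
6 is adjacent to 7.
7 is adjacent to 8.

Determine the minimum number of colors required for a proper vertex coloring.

3

The cycle 1-7-8-3-2-1 has odd length 5, so it cannot be 2-colored; at least 3 colors are needed.
3 colors suffice: color red → {1, 5, 6, 8}; color blue → {0, 2, 4, 7}; color green → {3}. Each edge has distinct colors on its endpoints.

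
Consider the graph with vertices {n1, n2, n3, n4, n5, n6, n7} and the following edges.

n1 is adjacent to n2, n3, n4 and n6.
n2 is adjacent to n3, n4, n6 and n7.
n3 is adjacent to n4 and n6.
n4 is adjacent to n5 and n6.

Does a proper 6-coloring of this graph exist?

The chromatic number is 5. n1, n2, n3, n4, n6 form a clique, so at least 5 colors are needed.
One proper 5-coloring: n1=3, n2=1, n3=5, n4=2, n5=1, n6=4, n7=2.
Since 6 ≥ 5, a proper 6-coloring certainly exists.

Yes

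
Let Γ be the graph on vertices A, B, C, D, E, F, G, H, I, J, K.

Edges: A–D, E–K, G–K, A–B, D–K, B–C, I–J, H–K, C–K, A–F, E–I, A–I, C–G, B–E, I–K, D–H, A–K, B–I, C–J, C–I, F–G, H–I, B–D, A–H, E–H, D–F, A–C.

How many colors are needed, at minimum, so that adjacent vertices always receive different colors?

A, B, C, I are mutually adjacent (a clique of size 4), so at least 4 colors are needed.
One proper 4-coloring: A=blue, B=red, C=yellow, D=green, E=blue, F=red, G=blue, H=yellow, I=green, J=red, K=red. No two adjacent vertices share a color.

4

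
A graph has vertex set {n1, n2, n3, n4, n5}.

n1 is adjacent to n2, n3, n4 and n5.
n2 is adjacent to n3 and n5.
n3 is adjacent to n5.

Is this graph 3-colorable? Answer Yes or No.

n1, n2, n3, n5 are mutually adjacent (a clique of size 4), so at least 4 colors are needed.
So 3 colors are not enough.

No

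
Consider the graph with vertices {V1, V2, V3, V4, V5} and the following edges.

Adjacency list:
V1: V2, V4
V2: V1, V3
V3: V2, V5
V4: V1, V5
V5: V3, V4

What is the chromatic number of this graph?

The cycle V3-V5-V4-V1-V2-V3 has odd length 5, so it cannot be 2-colored; at least 3 colors are needed.
3 colors suffice: color 1 → {V3, V4}; color 2 → {V1, V5}; color 3 → {V2}. Every edge joins two different colors.

3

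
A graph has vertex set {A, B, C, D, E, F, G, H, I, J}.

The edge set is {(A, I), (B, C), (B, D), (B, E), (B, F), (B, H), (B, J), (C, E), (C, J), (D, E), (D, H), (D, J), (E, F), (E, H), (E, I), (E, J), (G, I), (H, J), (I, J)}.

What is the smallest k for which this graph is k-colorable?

5

B, D, E, H, J are mutually adjacent (a clique of size 5), so at least 5 colors are needed.
5 colors suffice: color 1 → {A, E, G}; color 2 → {F, J}; color 3 → {B, I}; color 4 → {C, H}; color 5 → {D}. Each edge has distinct colors on its endpoints.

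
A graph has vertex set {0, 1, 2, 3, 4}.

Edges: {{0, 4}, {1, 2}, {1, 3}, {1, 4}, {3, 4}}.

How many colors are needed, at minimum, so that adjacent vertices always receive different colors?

3

1, 3, 4 are mutually adjacent, so at least 3 colors are needed.
3 colors suffice: 0=red, 1=red, 2=blue, 3=green, 4=blue. Each edge has distinct colors on its endpoints.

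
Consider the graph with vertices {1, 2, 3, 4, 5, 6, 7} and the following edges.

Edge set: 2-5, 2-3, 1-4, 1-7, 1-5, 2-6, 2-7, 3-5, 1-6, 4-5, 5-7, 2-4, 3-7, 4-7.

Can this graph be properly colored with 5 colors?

The chromatic number is 4. 2, 3, 5, 7 are mutually adjacent (a clique of size 4), so at least 4 colors are needed.
A valid assignment using 4 colors: 1=c, 2=c, 3=d, 4=d, 5=a, 6=a, 7=b.
Since 5 ≥ 4, a proper 5-coloring certainly exists.

Yes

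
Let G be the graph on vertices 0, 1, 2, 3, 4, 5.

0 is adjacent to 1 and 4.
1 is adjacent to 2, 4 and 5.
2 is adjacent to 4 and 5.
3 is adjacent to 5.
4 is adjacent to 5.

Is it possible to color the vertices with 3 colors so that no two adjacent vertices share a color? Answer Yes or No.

1, 2, 4, 5 form a clique, so at least 4 colors are needed.
So 3 colors are not enough.

No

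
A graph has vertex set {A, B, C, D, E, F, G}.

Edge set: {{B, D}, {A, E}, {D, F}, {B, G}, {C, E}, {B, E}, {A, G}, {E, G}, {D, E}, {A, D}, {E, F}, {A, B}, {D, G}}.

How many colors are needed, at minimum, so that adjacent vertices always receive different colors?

A, B, D, E, G form a clique, so at least 5 colors are needed.
One proper 5-coloring: A=3, B=5, C=2, D=2, E=1, F=3, G=4. No two adjacent vertices share a color.

5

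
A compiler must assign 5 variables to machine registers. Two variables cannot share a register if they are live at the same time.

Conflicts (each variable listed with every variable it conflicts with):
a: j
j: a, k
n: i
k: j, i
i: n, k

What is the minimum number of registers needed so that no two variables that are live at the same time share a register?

n and i conflict, so at least 2 registers are needed.
2 registers suffice: register 1 → {j, i}; register 2 → {a, n, k}. Each listed conflict is separated.

2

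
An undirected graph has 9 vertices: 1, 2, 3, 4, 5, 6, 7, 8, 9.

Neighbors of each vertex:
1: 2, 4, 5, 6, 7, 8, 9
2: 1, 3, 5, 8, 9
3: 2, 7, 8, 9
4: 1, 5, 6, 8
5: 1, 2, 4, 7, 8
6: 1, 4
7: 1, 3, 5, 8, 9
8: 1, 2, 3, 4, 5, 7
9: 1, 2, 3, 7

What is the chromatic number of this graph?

1, 2, 5, 8 are mutually adjacent (a clique of size 4), so at least 4 colors are needed.
4 colors suffice: color red → {1, 3}; color blue → {6, 8, 9}; color green → {2, 4, 7}; color yellow → {5}. Each edge has distinct colors on its endpoints.

4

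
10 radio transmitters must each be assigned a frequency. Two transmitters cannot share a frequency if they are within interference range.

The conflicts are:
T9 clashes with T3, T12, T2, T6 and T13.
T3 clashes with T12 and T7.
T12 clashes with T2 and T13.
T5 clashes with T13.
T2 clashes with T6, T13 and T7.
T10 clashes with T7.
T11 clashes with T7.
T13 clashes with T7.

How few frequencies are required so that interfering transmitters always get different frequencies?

T9, T12, T2, T13 pairwise conflict, so at least 4 frequencies are needed.
A valid assignment using 4 frequencies: T9=1, T3=2, T12=4, T5=1, T2=3, T10=2, T6=2, T11=2, T13=2, T7=1. No two conflicting transmitters share a frequency.

4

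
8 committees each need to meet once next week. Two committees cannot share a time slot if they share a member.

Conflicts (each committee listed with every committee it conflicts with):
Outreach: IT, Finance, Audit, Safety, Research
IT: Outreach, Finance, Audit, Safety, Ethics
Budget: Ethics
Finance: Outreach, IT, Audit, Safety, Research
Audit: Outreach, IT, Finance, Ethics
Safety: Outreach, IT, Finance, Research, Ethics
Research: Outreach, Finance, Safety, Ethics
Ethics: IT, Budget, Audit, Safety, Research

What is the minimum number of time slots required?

Outreach, Finance, Safety, Research are mutually in conflict, so at least 4 time slots are needed.
4 time slots suffice: Outreach=1, IT=4, Budget=2, Finance=3, Audit=2, Safety=2, Research=4, Ethics=1. Each listed conflict is separated.

4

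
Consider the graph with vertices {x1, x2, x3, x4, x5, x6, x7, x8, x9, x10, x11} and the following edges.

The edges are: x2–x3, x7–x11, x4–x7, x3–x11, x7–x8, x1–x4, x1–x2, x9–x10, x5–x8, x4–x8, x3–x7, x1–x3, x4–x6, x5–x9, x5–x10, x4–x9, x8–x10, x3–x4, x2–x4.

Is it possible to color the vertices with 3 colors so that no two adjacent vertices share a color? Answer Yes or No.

x1, x2, x3, x4 are pairwise adjacent (a clique of size 4), so at least 4 colors are needed.
So 3 colors are not enough.

No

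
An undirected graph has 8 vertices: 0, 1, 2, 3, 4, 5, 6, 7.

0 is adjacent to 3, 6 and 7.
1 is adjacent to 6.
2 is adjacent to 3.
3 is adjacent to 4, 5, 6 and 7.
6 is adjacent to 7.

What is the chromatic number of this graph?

0, 3, 6, 7 form a clique, so at least 4 colors are needed.
4 colors suffice: color red → {1, 3}; color blue → {2, 4, 5, 6}; color green → {0}; color yellow → {7}. Every edge joins two different colors.

4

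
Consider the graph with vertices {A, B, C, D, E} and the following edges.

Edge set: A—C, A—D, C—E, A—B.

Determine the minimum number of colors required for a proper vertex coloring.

2

A and C are adjacent, so at least 2 colors are needed.
2 colors suffice: color red → {A, E}; color blue → {B, C, D}. Every edge joins two different colors.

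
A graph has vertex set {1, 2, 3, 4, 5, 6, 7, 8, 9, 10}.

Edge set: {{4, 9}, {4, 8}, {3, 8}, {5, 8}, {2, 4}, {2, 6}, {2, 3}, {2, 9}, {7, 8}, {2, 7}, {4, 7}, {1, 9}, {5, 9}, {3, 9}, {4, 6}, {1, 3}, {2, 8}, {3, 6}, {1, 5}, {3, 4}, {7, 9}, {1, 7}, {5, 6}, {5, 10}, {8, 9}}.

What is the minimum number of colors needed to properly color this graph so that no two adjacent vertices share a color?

5

2, 3, 4, 8, 9 are mutually adjacent (a clique of size 5), so at least 5 colors are needed.
5 colors suffice: color red → {6, 9, 10}; color blue → {2, 5}; color green → {1, 8}; color yellow → {4}; color purple → {3, 7}. Every edge joins two different colors.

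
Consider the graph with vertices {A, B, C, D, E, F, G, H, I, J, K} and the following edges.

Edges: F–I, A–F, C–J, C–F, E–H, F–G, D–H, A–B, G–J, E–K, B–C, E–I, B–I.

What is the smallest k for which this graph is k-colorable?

G and J are adjacent, so at least 2 colors are needed.
2 colors suffice: color 1 → {B, D, E, F, J}; color 2 → {A, C, G, H, I, K}. No two adjacent vertices share a color.

2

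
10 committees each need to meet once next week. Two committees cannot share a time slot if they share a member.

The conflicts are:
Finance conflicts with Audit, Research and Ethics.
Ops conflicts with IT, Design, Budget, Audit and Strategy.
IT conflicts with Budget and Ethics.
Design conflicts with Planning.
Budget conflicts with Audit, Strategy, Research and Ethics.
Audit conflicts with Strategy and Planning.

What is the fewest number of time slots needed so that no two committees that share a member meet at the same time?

4

Ops, Budget, Audit, Strategy all conflict with each other, so at least 4 time slots are needed.
4 time slots suffice: time slot 1 → {Finance, Budget, Planning}; time slot 2 → {Ops, Research, Ethics}; time slot 3 → {IT, Design, Audit}; time slot 4 → {Strategy}. Each listed conflict is separated.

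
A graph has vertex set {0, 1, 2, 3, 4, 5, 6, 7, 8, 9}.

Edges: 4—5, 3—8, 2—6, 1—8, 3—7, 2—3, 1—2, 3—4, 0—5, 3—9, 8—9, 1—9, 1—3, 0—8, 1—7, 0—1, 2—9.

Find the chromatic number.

4

1, 3, 8, 9 are mutually adjacent (a clique of size 4), so at least 4 colors are needed.
4 colors suffice: 0=a, 1=b, 2=d, 3=a, 4=c, 5=b, 6=a, 7=c, 8=d, 9=c. Each edge has distinct colors on its endpoints.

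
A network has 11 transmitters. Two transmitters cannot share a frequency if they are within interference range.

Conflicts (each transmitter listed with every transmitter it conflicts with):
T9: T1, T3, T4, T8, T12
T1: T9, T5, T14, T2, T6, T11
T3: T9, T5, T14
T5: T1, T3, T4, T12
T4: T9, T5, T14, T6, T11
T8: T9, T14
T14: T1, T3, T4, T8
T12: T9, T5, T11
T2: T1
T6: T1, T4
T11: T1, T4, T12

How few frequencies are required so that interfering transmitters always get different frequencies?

T1 and T11 conflict, so at least 2 frequencies are needed.
2 frequencies suffice: frequency 1 → {T1, T3, T4, T8, T12}; frequency 2 → {T9, T5, T14, T2, T6, T11}. Each listed conflict is separated.

2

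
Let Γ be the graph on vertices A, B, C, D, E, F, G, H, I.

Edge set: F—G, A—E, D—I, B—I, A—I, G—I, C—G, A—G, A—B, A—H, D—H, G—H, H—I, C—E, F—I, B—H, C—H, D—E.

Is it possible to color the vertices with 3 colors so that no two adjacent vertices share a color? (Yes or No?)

No

A, B, H, I form a clique, so at least 4 colors are needed.
So 3 colors are not enough.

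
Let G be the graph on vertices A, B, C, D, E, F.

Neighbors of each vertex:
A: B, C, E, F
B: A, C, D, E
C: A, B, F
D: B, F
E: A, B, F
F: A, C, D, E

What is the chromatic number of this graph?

3

A, B, E are pairwise adjacent, so at least 3 colors are needed.
3 colors suffice: color 1 → {A, D}; color 2 → {B, F}; color 3 → {C, E}. No two adjacent vertices share a color.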